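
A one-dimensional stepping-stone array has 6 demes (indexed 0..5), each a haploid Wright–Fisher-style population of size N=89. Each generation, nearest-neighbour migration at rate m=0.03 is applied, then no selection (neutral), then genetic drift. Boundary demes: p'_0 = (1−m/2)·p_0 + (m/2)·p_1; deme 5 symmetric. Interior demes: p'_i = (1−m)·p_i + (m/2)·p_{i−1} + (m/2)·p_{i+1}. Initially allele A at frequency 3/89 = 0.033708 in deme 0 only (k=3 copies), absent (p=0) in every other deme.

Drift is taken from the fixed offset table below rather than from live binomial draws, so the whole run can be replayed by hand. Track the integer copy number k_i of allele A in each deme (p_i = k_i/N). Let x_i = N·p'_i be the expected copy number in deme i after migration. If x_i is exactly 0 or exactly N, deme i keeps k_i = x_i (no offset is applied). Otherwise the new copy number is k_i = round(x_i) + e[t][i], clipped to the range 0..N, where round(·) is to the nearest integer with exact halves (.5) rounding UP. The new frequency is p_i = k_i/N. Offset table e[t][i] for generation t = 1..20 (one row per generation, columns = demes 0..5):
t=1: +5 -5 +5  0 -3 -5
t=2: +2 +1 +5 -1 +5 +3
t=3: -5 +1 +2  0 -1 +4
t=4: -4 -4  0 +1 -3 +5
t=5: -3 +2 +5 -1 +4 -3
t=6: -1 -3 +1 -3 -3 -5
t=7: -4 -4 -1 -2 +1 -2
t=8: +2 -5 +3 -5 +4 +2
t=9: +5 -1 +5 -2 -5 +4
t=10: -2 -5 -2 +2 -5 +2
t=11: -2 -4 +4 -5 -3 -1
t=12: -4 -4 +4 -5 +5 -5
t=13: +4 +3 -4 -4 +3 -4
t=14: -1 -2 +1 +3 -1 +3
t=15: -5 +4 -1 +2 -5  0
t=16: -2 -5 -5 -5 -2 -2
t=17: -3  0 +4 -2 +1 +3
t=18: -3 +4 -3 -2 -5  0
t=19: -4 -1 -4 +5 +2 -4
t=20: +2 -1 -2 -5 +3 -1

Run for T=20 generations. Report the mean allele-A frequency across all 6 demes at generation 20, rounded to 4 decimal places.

0.0262

t=0: k=[3 0 0 0 0 0]
t=1: x=[2.9550 0.0450 0.0000 0.0000 0.0000 0.0000] k=[8 0 0 0 0 0]
t=2: x=[7.8800 0.1200 0.0000 0.0000 0.0000 0.0000] k=[10 1 0 0 0 0]
t=3: x=[9.8650 1.1200 0.0150 0.0000 0.0000 0.0000] k=[5 2 2 0 0 0]
t=4: x=[4.9550 2.0450 1.9700 0.0300 0.0000 0.0000] k=[1 0 2 1 0 0]
t=5: x=[0.9850 0.0450 1.9550 1.0000 0.0150 0.0000] k=[0 2 7 0 4 0]
t=6: x=[0.0300 2.0450 6.8200 0.1650 3.8800 0.0600] k=[0 0 8 0 1 0]
t=7: x=[0.0000 0.1200 7.7600 0.1350 0.9700 0.0150] k=[0 0 7 0 2 0]
t=8: x=[0.0000 0.1050 6.7900 0.1350 1.9400 0.0300] k=[0 0 10 0 6 2]
t=9: x=[0.0000 0.1500 9.7000 0.2400 5.8500 2.0600] k=[0 0 15 0 1 6]
t=10: x=[0.0000 0.2250 14.5500 0.2400 1.0600 5.9250] k=[0 0 13 2 0 8]
t=11: x=[0.0000 0.1950 12.6400 2.1350 0.1500 7.8800] k=[0 0 17 0 0 7]
t=12: x=[0.0000 0.2550 16.4900 0.2550 0.1050 6.8950] k=[0 0 20 0 5 2]
t=13: x=[0.0000 0.3000 19.4000 0.3750 4.8800 2.0450] k=[0 3 15 0 8 0]
t=14: x=[0.0450 3.1350 14.5950 0.3450 7.7600 0.1200] k=[0 1 16 3 7 3]
t=15: x=[0.0150 1.2100 15.5800 3.2550 6.8800 3.0600] k=[0 5 15 5 2 3]
t=16: x=[0.0750 5.0750 14.7000 5.1050 2.0600 2.9850] k=[0 0 10 0 0 1]
t=17: x=[0.0000 0.1500 9.7000 0.1500 0.0150 0.9850] k=[0 0 14 0 1 4]
t=18: x=[0.0000 0.2100 13.5800 0.2250 1.0300 3.9550] k=[0 4 11 0 0 4]
t=19: x=[0.0600 4.0450 10.7300 0.1650 0.0600 3.9400] k=[0 3 7 5 2 0]
t=20: x=[0.0450 3.0150 6.9100 4.9850 2.0150 0.0300] k=[2 2 5 0 5 0]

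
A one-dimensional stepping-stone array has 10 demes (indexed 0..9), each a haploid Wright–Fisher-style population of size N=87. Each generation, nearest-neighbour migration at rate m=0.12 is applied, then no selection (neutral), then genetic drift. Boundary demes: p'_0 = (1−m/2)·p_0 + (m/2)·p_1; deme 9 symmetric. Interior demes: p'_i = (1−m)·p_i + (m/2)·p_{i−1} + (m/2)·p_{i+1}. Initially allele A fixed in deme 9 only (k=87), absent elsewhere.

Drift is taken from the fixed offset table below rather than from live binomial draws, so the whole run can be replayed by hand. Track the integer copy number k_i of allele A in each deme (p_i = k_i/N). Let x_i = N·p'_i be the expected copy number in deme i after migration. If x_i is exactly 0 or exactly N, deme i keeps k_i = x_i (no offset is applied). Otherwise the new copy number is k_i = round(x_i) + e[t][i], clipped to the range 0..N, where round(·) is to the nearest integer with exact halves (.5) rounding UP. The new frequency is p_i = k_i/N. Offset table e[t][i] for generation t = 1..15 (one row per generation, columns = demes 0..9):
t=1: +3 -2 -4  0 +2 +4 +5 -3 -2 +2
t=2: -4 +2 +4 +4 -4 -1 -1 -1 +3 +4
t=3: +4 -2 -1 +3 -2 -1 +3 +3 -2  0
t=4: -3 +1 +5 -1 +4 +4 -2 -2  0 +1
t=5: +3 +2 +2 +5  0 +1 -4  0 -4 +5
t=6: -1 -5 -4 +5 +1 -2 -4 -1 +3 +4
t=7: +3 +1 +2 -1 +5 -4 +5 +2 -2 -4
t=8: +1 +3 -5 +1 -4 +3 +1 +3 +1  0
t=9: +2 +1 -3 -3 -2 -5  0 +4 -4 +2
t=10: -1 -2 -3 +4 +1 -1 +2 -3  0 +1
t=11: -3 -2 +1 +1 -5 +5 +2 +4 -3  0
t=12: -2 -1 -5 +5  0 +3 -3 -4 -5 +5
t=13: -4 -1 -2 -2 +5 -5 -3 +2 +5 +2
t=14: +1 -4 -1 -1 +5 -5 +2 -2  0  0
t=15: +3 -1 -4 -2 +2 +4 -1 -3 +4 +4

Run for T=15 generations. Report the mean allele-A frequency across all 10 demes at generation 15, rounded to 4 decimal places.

0.1471

t=0: k=[0 0 0 0 0 0 0 0 0 87]
t=1: x=[0.0000 0.0000 0.0000 0.0000 0.0000 0.0000 0.0000 0.0000 5.2200 81.7800] k=[0 0 0 0 0 0 0 0 3 84]
t=2: x=[0.0000 0.0000 0.0000 0.0000 0.0000 0.0000 0.0000 0.1800 7.6800 79.1400] k=[0 0 0 0 0 0 0 0 11 83]
t=3: x=[0.0000 0.0000 0.0000 0.0000 0.0000 0.0000 0.0000 0.6600 14.6600 78.6800] k=[0 0 0 0 0 0 0 4 13 79]
t=4: x=[0.0000 0.0000 0.0000 0.0000 0.0000 0.0000 0.2400 4.3000 16.4200 75.0400] k=[0 0 0 0 0 0 0 2 16 76]
t=5: x=[0.0000 0.0000 0.0000 0.0000 0.0000 0.0000 0.1200 2.7200 18.7600 72.4000] k=[0 0 0 0 0 0 0 3 15 77]
t=6: x=[0.0000 0.0000 0.0000 0.0000 0.0000 0.0000 0.1800 3.5400 18.0000 73.2800] k=[0 0 0 0 0 0 0 3 21 77]
t=7: x=[0.0000 0.0000 0.0000 0.0000 0.0000 0.0000 0.1800 3.9000 23.2800 73.6400] k=[0 0 0 0 0 0 5 6 21 70]
t=8: x=[0.0000 0.0000 0.0000 0.0000 0.0000 0.3000 4.7600 6.8400 23.0400 67.0600] k=[0 0 0 0 0 3 6 10 24 67]
t=9: x=[0.0000 0.0000 0.0000 0.0000 0.1800 3.0000 6.0600 10.6000 25.7400 64.4200] k=[0 0 0 0 0 0 6 15 22 66]
t=10: x=[0.0000 0.0000 0.0000 0.0000 0.0000 0.3600 6.1800 14.8800 24.2200 63.3600] k=[0 0 0 0 0 0 8 12 24 64]
t=11: x=[0.0000 0.0000 0.0000 0.0000 0.0000 0.4800 7.7600 12.4800 25.6800 61.6000] k=[0 0 0 0 0 5 10 16 23 62]
t=12: x=[0.0000 0.0000 0.0000 0.0000 0.3000 5.0000 10.0600 16.0600 24.9200 59.6600] k=[0 0 0 0 0 8 7 12 20 65]
t=13: x=[0.0000 0.0000 0.0000 0.0000 0.4800 7.4600 7.3600 12.1800 22.2200 62.3000] k=[0 0 0 0 5 2 4 14 27 64]
t=14: x=[0.0000 0.0000 0.0000 0.3000 4.5200 2.3000 4.4800 14.1800 28.4400 61.7800] k=[0 0 0 0 10 0 6 12 28 62]
t=15: x=[0.0000 0.0000 0.0000 0.6000 8.8000 0.9600 6.0000 12.6000 29.0800 59.9600] k=[0 0 0 0 11 5 5 10 33 64]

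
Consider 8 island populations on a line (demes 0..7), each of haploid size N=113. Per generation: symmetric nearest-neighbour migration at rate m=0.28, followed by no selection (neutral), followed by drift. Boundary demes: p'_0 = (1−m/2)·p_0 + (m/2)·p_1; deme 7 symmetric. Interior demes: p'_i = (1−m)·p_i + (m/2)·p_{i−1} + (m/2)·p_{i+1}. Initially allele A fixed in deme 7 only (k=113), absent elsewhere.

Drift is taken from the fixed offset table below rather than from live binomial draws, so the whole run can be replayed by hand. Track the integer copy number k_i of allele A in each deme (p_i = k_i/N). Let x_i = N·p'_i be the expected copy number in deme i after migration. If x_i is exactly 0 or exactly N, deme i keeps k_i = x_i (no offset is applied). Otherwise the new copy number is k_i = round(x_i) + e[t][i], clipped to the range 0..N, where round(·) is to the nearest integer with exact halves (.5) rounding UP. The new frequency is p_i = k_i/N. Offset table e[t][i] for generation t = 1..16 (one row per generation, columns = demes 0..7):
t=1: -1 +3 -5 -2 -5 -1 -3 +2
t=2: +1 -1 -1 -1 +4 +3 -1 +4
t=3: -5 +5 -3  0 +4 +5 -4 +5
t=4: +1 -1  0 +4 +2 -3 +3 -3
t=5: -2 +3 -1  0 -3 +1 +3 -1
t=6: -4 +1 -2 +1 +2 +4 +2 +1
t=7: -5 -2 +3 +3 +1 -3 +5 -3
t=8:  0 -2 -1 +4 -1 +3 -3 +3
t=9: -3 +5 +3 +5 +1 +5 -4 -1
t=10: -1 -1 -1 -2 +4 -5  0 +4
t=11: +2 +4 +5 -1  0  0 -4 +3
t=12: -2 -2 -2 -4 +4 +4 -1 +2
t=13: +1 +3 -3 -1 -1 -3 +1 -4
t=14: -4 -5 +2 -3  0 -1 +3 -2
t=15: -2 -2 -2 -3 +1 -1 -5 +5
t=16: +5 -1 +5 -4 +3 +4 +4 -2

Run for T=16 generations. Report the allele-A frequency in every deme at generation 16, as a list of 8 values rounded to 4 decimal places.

t=0: k=[0 0 0 0 0 0 0 113]
t=1: x=[0.0000 0.0000 0.0000 0.0000 0.0000 0.0000 15.8200 97.1800] k=[0 0 0 0 0 0 13 99]
t=2: x=[0.0000 0.0000 0.0000 0.0000 0.0000 1.8200 23.2200 86.9600] k=[0 0 0 0 0 5 22 91]
t=3: x=[0.0000 0.0000 0.0000 0.0000 0.7000 6.6800 29.2800 81.3400] k=[0 0 0 0 5 12 25 86]
t=4: x=[0.0000 0.0000 0.0000 0.7000 5.2800 12.8400 31.7200 77.4600] k=[0 0 0 5 7 10 35 74]
t=5: x=[0.0000 0.0000 0.7000 4.5800 7.1400 13.0800 36.9600 68.5400] k=[0 0 0 5 4 14 40 68]
t=6: x=[0.0000 0.0000 0.7000 4.1600 5.5400 16.2400 40.2800 64.0800] k=[0 0 0 5 8 20 42 65]
t=7: x=[0.0000 0.0000 0.7000 4.7200 9.2600 21.4000 42.1400 61.7800] k=[0 0 4 8 10 18 47 59]
t=8: x=[0.0000 0.5600 4.0000 7.7200 10.8400 20.9400 44.6200 57.3200] k=[0 0 3 12 10 24 42 60]
t=9: x=[0.0000 0.4200 3.8400 10.4600 12.2400 24.5600 42.0000 57.4800] k=[0 5 7 15 13 30 38 56]
t=10: x=[0.7000 4.5800 7.8400 13.6000 15.6600 28.7400 39.4000 53.4800] k=[0 4 7 12 20 24 39 57]
t=11: x=[0.5600 3.8600 7.2800 12.4200 19.4400 25.5400 39.4200 54.4800] k=[3 8 12 11 19 26 35 57]
t=12: x=[3.7000 7.8600 11.3000 12.2600 18.8600 26.2800 36.8200 53.9200] k=[2 6 9 8 23 30 36 56]
t=13: x=[2.5600 5.8600 8.4400 10.2400 21.8800 29.8600 37.9600 53.2000] k=[4 9 5 9 21 27 39 49]
t=14: x=[4.7000 7.7400 6.1200 10.1200 20.1600 27.8400 38.7200 47.6000] k=[1 3 8 7 20 27 42 46]
t=15: x=[1.2800 3.4200 7.1600 8.9600 19.1600 28.1200 40.4600 45.4400] k=[0 1 5 6 20 27 35 50]
t=16: x=[0.1400 1.4200 4.5800 7.8200 19.0200 27.1400 35.9800 47.9000] k=[5 0 10 4 22 31 40 46]

[0.0442, 0.0000, 0.0885, 0.0354, 0.1947, 0.2743, 0.3540, 0.4071]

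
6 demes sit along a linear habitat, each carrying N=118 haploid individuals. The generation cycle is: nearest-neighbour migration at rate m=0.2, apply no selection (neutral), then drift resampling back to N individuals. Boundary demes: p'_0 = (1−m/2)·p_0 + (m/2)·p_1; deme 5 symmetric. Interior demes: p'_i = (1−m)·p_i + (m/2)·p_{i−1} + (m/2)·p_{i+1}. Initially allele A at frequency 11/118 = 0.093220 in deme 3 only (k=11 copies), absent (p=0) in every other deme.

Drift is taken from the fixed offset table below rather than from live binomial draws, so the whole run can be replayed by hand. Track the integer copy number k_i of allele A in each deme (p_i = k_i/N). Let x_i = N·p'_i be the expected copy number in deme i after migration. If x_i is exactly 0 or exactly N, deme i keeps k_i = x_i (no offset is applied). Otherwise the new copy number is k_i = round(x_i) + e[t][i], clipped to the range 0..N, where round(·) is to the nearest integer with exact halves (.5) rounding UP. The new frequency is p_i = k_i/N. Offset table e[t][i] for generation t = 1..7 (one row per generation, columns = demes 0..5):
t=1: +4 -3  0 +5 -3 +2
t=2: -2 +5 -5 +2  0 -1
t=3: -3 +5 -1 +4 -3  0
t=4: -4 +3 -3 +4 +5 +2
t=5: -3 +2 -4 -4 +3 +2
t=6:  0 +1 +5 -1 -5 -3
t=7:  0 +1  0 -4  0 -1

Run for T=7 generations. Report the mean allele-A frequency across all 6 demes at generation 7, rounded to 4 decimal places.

0.0367

t=0: k=[0 0 0 11 0 0]
t=1: x=[0.0000 0.0000 1.1000 8.8000 1.1000 0.0000] k=[0 0 1 14 0 0]
t=2: x=[0.0000 0.1000 2.2000 11.3000 1.4000 0.0000] k=[0 5 0 13 1 0]
t=3: x=[0.5000 4.0000 1.8000 10.5000 2.1000 0.1000] k=[0 9 1 15 0 0]
t=4: x=[0.9000 7.3000 3.2000 12.1000 1.5000 0.0000] k=[0 10 0 16 7 0]
t=5: x=[1.0000 8.0000 2.6000 13.5000 7.2000 0.7000] k=[0 10 0 10 10 3]
t=6: x=[1.0000 8.0000 2.0000 9.0000 9.3000 3.7000] k=[1 9 7 8 4 1]
t=7: x=[1.8000 8.0000 7.3000 7.5000 4.1000 1.3000] k=[2 9 7 4 4 0]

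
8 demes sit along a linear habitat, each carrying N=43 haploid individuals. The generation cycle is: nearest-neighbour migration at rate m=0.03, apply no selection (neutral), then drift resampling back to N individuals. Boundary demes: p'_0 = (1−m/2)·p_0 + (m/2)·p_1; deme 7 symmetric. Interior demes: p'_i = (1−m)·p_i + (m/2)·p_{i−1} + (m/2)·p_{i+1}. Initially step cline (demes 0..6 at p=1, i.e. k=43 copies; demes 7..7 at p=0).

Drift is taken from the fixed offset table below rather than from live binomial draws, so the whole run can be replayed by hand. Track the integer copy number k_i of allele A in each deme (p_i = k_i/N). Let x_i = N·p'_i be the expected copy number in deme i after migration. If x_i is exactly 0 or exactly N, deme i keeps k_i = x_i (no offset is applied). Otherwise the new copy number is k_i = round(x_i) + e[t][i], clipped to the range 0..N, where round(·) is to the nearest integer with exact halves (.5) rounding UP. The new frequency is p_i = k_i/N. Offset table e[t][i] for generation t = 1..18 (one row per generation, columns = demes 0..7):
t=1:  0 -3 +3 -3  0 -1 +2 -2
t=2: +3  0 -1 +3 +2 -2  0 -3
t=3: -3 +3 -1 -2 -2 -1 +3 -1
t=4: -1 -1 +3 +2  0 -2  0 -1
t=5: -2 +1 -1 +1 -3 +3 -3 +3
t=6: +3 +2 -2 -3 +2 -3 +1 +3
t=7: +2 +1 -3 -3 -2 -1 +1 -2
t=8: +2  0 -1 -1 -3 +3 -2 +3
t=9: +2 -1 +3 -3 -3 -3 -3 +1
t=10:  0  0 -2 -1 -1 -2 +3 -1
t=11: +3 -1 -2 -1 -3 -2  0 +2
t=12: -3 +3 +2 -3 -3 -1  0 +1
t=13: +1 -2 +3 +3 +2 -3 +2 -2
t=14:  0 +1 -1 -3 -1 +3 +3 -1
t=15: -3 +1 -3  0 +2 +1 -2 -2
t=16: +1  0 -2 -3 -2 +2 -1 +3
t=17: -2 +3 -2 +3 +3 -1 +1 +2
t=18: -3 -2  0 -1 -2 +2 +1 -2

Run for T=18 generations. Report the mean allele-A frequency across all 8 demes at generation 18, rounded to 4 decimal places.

0.7384

t=0: k=[43 43 43 43 43 43 43 0]
t=1: x=[43.0000 43.0000 43.0000 43.0000 43.0000 43.0000 42.3550 0.6450] k=[43 43 43 43 43 43 43 0]
t=2: x=[43.0000 43.0000 43.0000 43.0000 43.0000 43.0000 42.3550 0.6450] k=[43 43 43 43 43 43 42 0]
t=3: x=[43.0000 43.0000 43.0000 43.0000 43.0000 42.9850 41.3850 0.6300] k=[43 43 43 43 43 42 43 0]
t=4: x=[43.0000 43.0000 43.0000 43.0000 42.9850 42.0300 42.3400 0.6450] k=[43 43 43 43 43 40 42 0]
t=5: x=[43.0000 43.0000 43.0000 43.0000 42.9550 40.0750 41.3400 0.6300] k=[43 43 43 43 40 43 38 4]
t=6: x=[43.0000 43.0000 43.0000 42.9550 40.0900 42.8800 37.5650 4.5100] k=[43 43 43 40 42 40 39 8]
t=7: x=[43.0000 43.0000 42.9550 40.0750 41.9400 40.0150 38.5500 8.4650] k=[43 43 40 37 40 39 40 6]
t=8: x=[43.0000 42.9550 40.0000 37.0900 39.9400 39.0300 39.4750 6.5100] k=[43 43 39 36 37 42 37 10]
t=9: x=[43.0000 42.9400 39.0150 36.0600 37.0600 41.8500 36.6700 10.4050] k=[43 42 42 33 34 39 34 11]
t=10: x=[42.9850 42.0150 41.8650 33.1500 34.0600 38.8500 33.7300 11.3450] k=[43 42 40 32 33 37 37 10]
t=11: x=[42.9850 41.9850 39.9100 32.1350 33.0450 36.9400 36.5950 10.4050] k=[43 41 38 31 30 35 37 12]
t=12: x=[42.9700 40.9850 37.9400 31.0900 30.0900 34.9550 36.5950 12.3750] k=[40 43 40 28 27 34 37 13]
t=13: x=[40.0450 42.9100 39.8650 28.1650 27.1200 33.9400 36.5950 13.3600] k=[41 41 43 31 29 31 39 11]
t=14: x=[41.0000 41.0300 42.7900 31.1500 29.0600 31.0900 38.4600 11.4200] k=[41 42 42 28 28 34 41 10]
t=15: x=[41.0150 41.9850 41.7900 28.2100 28.0900 34.0150 40.4300 10.4650] k=[38 43 39 28 30 35 38 8]
t=16: x=[38.0750 42.8650 38.8950 28.1950 30.0450 34.9700 37.5050 8.4500] k=[39 43 37 25 28 37 37 11]
t=17: x=[39.0600 42.8500 36.9100 25.2250 28.0900 36.8650 36.6100 11.3900] k=[37 43 35 28 31 36 38 13]
t=18: x=[37.0900 42.7900 35.0150 28.1500 31.0300 35.9550 37.5950 13.3750] k=[34 41 35 27 29 38 39 11]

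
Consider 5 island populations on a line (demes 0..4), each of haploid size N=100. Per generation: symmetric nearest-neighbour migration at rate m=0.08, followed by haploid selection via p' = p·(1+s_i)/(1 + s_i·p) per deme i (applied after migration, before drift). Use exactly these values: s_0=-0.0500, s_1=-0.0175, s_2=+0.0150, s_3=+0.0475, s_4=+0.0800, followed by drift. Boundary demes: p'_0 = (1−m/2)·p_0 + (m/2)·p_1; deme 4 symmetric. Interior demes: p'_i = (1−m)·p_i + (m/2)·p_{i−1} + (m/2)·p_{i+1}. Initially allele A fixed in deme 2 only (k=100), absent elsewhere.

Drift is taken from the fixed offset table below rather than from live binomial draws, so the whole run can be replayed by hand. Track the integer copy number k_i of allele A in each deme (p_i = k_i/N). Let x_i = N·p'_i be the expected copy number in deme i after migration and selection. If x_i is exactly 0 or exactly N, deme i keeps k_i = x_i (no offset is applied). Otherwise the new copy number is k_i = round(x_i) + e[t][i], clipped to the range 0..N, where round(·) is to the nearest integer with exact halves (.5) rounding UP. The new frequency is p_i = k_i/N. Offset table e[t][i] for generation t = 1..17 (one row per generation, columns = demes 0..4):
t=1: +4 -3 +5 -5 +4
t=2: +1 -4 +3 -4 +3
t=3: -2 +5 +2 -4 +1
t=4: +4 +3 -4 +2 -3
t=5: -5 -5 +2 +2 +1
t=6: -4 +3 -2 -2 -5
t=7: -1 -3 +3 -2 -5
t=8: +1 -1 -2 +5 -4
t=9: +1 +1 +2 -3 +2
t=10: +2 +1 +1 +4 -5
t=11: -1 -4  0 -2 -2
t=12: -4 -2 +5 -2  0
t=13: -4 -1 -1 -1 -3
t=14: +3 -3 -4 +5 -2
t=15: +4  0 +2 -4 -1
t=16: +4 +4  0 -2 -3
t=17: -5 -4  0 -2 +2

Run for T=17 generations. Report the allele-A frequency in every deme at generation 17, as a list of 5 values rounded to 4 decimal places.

[0.0700, 0.1600, 0.4400, 0.2300, 0.0300]

t=0: k=[0 0 100 0 0]
t=1: x=[0.0000 3.9328 92.1089 4.1821 0.0000] k=[0 1 97 0 0]
t=2: x=[0.0380 4.7200 89.4217 4.0568 0.0000] k=[1 1 92 0 0]
t=3: x=[0.9505 4.5625 84.8722 3.8481 0.0000] k=[0 10 87 0 0]
t=4: x=[0.3801 12.4858 80.6732 3.6393 0.0000] k=[4 15 77 6 0]
t=5: x=[4.2274 16.7919 71.9813 8.9718 0.2592] k=[0 12 74 11 1]
t=6: x=[0.4561 13.7888 69.3176 13.6581 1.5103] k=[0 17 67 12 0]
t=7: x=[0.6462 18.0573 63.1472 14.2786 0.5182] k=[0 15 66 12 0]
t=8: x=[0.5702 16.1989 62.1509 14.2373 0.5182] k=[2 15 60 19 0]
t=9: x=[2.3970 16.0408 56.9254 20.6295 0.8203] k=[3 17 59 18 3]
t=10: x=[3.3880 17.8595 56.0471 19.7656 3.8768] k=[5 19 57 24 0]
t=11: x=[5.2967 19.6794 54.5294 25.2252 1.0360] k=[4 16 55 23 0]
t=12: x=[4.2656 16.8314 52.5314 24.2011 0.9929] k=[0 15 58 22 1]
t=13: x=[0.5702 15.8827 55.2085 23.4221 1.9843] k=[0 15 54 22 0]
t=14: x=[0.5702 15.7246 51.5319 23.2170 0.9497] k=[4 13 48 28 0]
t=15: x=[4.1510 13.8283 46.1698 28.6185 1.2085] k=[8 14 48 25 0]
t=16: x=[7.8604 14.8948 46.0897 25.7983 1.0791] k=[12 19 46 24 0]
t=17: x=[11.7381 19.5211 44.4072 24.7747 1.0360] k=[7 16 44 23 3]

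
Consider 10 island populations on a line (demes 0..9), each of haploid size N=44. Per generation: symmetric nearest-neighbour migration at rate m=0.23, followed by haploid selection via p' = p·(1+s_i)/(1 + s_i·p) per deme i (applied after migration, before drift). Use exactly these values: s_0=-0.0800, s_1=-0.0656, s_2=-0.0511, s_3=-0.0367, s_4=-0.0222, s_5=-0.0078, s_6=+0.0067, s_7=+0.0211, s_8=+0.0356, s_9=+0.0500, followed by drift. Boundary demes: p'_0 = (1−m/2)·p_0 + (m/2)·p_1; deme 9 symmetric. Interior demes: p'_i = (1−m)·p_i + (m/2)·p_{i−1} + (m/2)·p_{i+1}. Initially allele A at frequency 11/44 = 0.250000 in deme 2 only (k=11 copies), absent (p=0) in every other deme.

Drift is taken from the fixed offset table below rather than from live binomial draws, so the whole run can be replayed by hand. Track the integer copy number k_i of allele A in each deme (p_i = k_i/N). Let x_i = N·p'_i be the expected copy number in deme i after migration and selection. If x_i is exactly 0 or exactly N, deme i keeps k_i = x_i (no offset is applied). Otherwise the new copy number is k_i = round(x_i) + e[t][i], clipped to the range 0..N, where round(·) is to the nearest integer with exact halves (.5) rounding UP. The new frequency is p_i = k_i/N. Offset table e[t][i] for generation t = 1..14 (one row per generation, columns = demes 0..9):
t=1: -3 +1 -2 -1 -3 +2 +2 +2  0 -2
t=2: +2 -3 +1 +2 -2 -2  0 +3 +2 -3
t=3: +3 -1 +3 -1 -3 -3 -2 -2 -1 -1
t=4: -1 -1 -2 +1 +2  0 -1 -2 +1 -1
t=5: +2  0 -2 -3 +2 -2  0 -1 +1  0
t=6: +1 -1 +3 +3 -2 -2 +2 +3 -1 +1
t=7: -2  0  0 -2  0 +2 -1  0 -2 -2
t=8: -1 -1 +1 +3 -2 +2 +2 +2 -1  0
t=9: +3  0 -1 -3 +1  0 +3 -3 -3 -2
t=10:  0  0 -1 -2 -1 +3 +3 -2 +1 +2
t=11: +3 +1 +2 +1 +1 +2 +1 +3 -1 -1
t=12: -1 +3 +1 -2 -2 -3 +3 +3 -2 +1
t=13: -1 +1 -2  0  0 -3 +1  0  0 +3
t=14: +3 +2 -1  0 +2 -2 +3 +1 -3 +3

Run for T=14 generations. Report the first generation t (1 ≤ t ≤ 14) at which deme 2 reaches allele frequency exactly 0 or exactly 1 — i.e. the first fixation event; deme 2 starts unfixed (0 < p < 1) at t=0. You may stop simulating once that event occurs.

14

t=0: k=[0 0 11 0 0 0 0 0 0 0]
t=1: x=[0.0000 1.1842 8.1170 1.2199 0.0000 0.0000 0.0000 0.0000 0.0000 0.0000] k=[0 2 6 0 0 0 0 0 0 0]
t=2: x=[0.2117 2.0907 4.6282 0.6651 0.0000 0.0000 0.0000 0.0000 0.0000 0.0000] k=[2 0 6 3 0 0 0 0 0 0]
t=3: x=[1.6337 0.8608 4.7386 2.8971 0.3374 0.0000 0.0000 0.0000 0.0000 0.0000] k=[5 0 8 2 0 0 0 0 0 0]
t=4: x=[4.1040 1.4000 6.1088 2.3746 0.2249 0.0000 0.0000 0.0000 0.0000 0.0000] k=[3 0 4 3 2 0 0 0 0 0]
t=5: x=[2.4544 0.7531 3.2630 2.8971 1.8449 0.2282 0.0000 0.0000 0.0000 0.0000] k=[4 1 1 0 4 0 0 0 0 0]
t=6: x=[3.3851 1.2593 0.8406 0.5542 3.0163 0.4564 0.0000 0.0000 0.0000 0.0000] k=[4 0 4 4 1 0 0 0 0 0]
t=7: x=[3.2779 0.8608 3.3730 3.5316 1.2034 0.1141 0.0000 0.0000 0.0000 0.0000] k=[1 1 3 2 1 2 0 0 0 0]
t=8: x=[0.9217 1.1514 2.5271 1.9298 1.2034 1.6426 0.2315 0.0000 0.0000 0.0000] k=[0 0 4 5 0 4 2 0 0 0]
t=9: x=[0.0000 0.4301 3.4830 4.1668 1.0126 3.2861 2.0128 0.2348 0.0000 0.0000] k=[0 0 2 1 2 3 5 0 0 0]
t=10: x=[0.0000 0.2150 1.5735 1.1861 1.9576 3.0924 4.2204 0.5870 0.0000 0.0000] k=[0 0 1 0 1 6 7 0 0 0]
t=11: x=[0.0000 0.1075 0.7313 0.2216 1.4286 5.5022 6.1151 0.8217 0.0000 0.0000] k=[0 1 3 1 2 8 7 4 0 0]
t=12: x=[0.1058 1.0436 2.4173 1.2971 2.5211 7.1480 6.8083 3.9596 0.4762 0.0000] k=[0 4 3 0 1 4 10 7 0 0]
t=13: x=[0.4236 3.2167 2.6369 0.4433 1.2034 4.3144 9.0128 6.6571 0.8331 0.0000] k=[0 4 1 0 1 1 10 7 1 0]
t=14: x=[0.4236 2.9997 1.1688 0.2216 0.8657 2.0199 8.6664 6.7738 1.6290 0.1207] k=[3 5 0 0 3 0 12 8 0 3]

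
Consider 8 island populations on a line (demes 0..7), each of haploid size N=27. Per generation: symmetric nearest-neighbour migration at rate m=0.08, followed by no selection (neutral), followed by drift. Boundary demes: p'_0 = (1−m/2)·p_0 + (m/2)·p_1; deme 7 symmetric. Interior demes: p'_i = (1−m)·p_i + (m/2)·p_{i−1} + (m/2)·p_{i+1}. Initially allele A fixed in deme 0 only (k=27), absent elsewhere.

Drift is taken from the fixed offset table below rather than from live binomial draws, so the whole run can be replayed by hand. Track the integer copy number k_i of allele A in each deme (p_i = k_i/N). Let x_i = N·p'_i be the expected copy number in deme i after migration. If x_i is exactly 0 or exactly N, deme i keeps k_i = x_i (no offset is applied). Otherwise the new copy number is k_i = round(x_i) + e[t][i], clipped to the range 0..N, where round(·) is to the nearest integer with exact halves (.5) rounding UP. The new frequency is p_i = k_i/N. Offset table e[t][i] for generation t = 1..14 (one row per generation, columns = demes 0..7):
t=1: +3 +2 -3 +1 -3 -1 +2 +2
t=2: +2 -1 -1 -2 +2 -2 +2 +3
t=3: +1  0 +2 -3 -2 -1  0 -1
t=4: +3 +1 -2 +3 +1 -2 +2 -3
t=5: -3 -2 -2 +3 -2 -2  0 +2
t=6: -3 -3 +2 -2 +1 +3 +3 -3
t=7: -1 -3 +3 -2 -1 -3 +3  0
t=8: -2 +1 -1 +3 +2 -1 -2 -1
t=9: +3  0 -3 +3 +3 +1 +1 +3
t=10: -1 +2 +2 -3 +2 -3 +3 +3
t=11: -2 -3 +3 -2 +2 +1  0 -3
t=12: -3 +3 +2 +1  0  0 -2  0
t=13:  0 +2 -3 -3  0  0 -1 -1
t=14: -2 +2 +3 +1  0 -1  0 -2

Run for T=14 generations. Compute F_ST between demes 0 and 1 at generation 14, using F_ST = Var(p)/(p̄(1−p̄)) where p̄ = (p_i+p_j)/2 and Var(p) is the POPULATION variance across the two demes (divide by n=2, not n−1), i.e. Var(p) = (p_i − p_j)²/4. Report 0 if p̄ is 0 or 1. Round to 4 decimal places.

t=0: k=[27 0 0 0 0 0 0 0]
t=1: x=[25.9200 1.0800 0.0000 0.0000 0.0000 0.0000 0.0000 0.0000] k=[27 3 0 0 0 0 0 0]
t=2: x=[26.0400 3.8400 0.1200 0.0000 0.0000 0.0000 0.0000 0.0000] k=[27 3 0 0 0 0 0 0]
t=3: x=[26.0400 3.8400 0.1200 0.0000 0.0000 0.0000 0.0000 0.0000] k=[27 4 2 0 0 0 0 0]
t=4: x=[26.0800 4.8400 2.0000 0.0800 0.0000 0.0000 0.0000 0.0000] k=[27 6 0 3 0 0 0 0]
t=5: x=[26.1600 6.6000 0.3600 2.7600 0.1200 0.0000 0.0000 0.0000] k=[23 5 0 6 0 0 0 0]
t=6: x=[22.2800 5.5200 0.4400 5.5200 0.2400 0.0000 0.0000 0.0000] k=[19 3 2 4 1 0 0 0]
t=7: x=[18.3600 3.6000 2.1200 3.8000 1.0800 0.0400 0.0000 0.0000] k=[17 1 5 2 0 0 0 0]
t=8: x=[16.3600 1.8000 4.7200 2.0400 0.0800 0.0000 0.0000 0.0000] k=[14 3 4 5 2 0 0 0]
t=9: x=[13.5600 3.4800 4.0000 4.8400 2.0400 0.0800 0.0000 0.0000] k=[17 3 1 8 5 1 0 0]
t=10: x=[16.4400 3.4800 1.3600 7.6000 4.9600 1.1200 0.0400 0.0000] k=[15 5 3 5 7 0 3 0]
t=11: x=[14.6000 5.3200 3.1600 5.0000 6.6400 0.4000 2.7600 0.1200] k=[13 2 6 3 9 1 3 0]
t=12: x=[12.5600 2.6000 5.7200 3.3600 8.4400 1.4000 2.8000 0.1200] k=[10 6 8 4 8 1 1 0]
t=13: x=[9.8400 6.2400 7.7600 4.3200 7.5600 1.2800 0.9600 0.0400] k=[10 8 5 1 8 1 0 0]
t=14: x=[9.9200 7.9600 4.9600 1.4400 7.4400 1.2400 0.0400 0.0000] k=[8 10 8 2 7 0 0 0]

0.0062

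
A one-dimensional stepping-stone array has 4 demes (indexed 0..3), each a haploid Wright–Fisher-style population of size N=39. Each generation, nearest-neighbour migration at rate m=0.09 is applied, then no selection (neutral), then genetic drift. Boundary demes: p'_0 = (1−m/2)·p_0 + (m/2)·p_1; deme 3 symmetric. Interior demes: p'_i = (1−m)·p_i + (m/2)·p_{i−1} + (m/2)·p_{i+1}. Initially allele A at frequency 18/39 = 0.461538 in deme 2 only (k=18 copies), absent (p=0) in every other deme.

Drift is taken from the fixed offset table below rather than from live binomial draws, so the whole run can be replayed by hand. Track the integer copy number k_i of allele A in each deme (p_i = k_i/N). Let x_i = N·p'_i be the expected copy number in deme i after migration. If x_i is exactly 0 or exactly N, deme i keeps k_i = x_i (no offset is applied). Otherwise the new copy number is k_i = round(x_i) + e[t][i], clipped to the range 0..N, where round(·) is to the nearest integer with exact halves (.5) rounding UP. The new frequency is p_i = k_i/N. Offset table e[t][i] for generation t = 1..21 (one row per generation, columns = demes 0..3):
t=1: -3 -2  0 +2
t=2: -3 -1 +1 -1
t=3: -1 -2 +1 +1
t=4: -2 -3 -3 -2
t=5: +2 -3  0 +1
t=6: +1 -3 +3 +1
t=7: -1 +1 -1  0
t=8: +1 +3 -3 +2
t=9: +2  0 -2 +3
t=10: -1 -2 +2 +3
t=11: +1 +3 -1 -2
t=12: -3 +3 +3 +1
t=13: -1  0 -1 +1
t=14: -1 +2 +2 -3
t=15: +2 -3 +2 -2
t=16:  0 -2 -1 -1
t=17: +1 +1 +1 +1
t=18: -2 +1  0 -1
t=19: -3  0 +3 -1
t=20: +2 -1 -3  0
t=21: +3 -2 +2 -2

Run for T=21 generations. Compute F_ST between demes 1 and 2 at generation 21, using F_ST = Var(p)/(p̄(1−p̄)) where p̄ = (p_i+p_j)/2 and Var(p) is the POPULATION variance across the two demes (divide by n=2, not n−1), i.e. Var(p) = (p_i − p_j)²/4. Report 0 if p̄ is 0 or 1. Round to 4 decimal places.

0.0781

t=0: k=[0 0 18 0]
t=1: x=[0.0000 0.8100 16.3800 0.8100] k=[0 0 16 3]
t=2: x=[0.0000 0.7200 14.6950 3.5850] k=[0 0 16 3]
t=3: x=[0.0000 0.7200 14.6950 3.5850] k=[0 0 16 5]
t=4: x=[0.0000 0.7200 14.7850 5.4950] k=[0 0 12 3]
t=5: x=[0.0000 0.5400 11.0550 3.4050] k=[0 0 11 4]
t=6: x=[0.0000 0.4950 10.1900 4.3150] k=[0 0 13 5]
t=7: x=[0.0000 0.5850 12.0550 5.3600] k=[0 2 11 5]
t=8: x=[0.0900 2.3150 10.3250 5.2700] k=[1 5 7 7]
t=9: x=[1.1800 4.9100 6.9100 7.0000] k=[3 5 5 10]
t=10: x=[3.0900 4.9100 5.2250 9.7750] k=[2 3 7 13]
t=11: x=[2.0450 3.1350 7.0900 12.7300] k=[3 6 6 11]
t=12: x=[3.1350 5.8650 6.2250 10.7750] k=[0 9 9 12]
t=13: x=[0.4050 8.5950 9.1350 11.8650] k=[0 9 8 13]
t=14: x=[0.4050 8.5500 8.2700 12.7750] k=[0 11 10 10]
t=15: x=[0.4950 10.4600 10.0450 10.0000] k=[2 7 12 8]
t=16: x=[2.2250 7.0000 11.5950 8.1800] k=[2 5 11 7]
t=17: x=[2.1350 5.1350 10.5500 7.1800] k=[3 6 12 8]
t=18: x=[3.1350 6.1350 11.5500 8.1800] k=[1 7 12 7]
t=19: x=[1.2700 6.9550 11.5500 7.2250] k=[0 7 15 6]
t=20: x=[0.3150 7.0450 14.2350 6.4050] k=[2 6 11 6]
t=21: x=[2.1800 6.0450 10.5500 6.2250] k=[5 4 13 4]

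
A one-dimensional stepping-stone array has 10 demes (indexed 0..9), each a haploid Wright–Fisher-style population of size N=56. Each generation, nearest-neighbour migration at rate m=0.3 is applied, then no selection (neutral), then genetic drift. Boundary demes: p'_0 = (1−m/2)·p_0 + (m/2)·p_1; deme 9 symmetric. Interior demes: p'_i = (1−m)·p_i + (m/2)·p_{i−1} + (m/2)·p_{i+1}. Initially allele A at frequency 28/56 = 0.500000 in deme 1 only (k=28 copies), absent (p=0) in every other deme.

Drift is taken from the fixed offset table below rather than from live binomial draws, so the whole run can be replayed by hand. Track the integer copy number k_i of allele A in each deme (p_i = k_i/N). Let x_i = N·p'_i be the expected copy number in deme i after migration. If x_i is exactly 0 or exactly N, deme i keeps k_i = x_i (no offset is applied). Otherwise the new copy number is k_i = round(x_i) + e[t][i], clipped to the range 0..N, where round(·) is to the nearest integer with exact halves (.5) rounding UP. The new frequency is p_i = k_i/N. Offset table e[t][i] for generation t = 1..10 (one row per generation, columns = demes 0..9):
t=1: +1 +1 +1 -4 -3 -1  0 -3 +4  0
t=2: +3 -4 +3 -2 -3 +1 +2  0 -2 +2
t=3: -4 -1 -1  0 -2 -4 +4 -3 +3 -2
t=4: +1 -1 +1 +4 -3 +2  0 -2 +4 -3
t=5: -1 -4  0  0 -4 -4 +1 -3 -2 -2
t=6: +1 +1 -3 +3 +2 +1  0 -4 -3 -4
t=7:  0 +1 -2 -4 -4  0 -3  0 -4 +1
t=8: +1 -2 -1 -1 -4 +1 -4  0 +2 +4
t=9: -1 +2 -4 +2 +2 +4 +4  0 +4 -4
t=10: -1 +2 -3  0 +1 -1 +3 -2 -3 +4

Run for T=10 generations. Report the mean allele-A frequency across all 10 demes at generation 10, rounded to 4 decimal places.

0.0357

t=0: k=[0 28 0 0 0 0 0 0 0 0]
t=1: x=[4.2000 19.6000 4.2000 0.0000 0.0000 0.0000 0.0000 0.0000 0.0000 0.0000] k=[5 21 5 0 0 0 0 0 0 0]
t=2: x=[7.4000 16.2000 6.6500 0.7500 0.0000 0.0000 0.0000 0.0000 0.0000 0.0000] k=[10 12 10 0 0 0 0 0 0 0]
t=3: x=[10.3000 11.4000 8.8000 1.5000 0.0000 0.0000 0.0000 0.0000 0.0000 0.0000] k=[6 10 8 2 0 0 0 0 0 0]
t=4: x=[6.6000 9.1000 7.4000 2.6000 0.3000 0.0000 0.0000 0.0000 0.0000 0.0000] k=[8 8 8 7 0 0 0 0 0 0]
t=5: x=[8.0000 8.0000 7.8500 6.1000 1.0500 0.0000 0.0000 0.0000 0.0000 0.0000] k=[7 4 8 6 0 0 0 0 0 0]
t=6: x=[6.5500 5.0500 7.1000 5.4000 0.9000 0.0000 0.0000 0.0000 0.0000 0.0000] k=[8 6 4 8 3 0 0 0 0 0]
t=7: x=[7.7000 6.0000 4.9000 6.6500 3.3000 0.4500 0.0000 0.0000 0.0000 0.0000] k=[8 7 3 3 0 0 0 0 0 0]
t=8: x=[7.8500 6.5500 3.6000 2.5500 0.4500 0.0000 0.0000 0.0000 0.0000 0.0000] k=[9 5 3 2 0 0 0 0 0 0]
t=9: x=[8.4000 5.3000 3.1500 1.8500 0.3000 0.0000 0.0000 0.0000 0.0000 0.0000] k=[7 7 0 4 2 0 0 0 0 0]
t=10: x=[7.0000 5.9500 1.6500 3.1000 2.0000 0.3000 0.0000 0.0000 0.0000 0.0000] k=[6 8 0 3 3 0 0 0 0 0]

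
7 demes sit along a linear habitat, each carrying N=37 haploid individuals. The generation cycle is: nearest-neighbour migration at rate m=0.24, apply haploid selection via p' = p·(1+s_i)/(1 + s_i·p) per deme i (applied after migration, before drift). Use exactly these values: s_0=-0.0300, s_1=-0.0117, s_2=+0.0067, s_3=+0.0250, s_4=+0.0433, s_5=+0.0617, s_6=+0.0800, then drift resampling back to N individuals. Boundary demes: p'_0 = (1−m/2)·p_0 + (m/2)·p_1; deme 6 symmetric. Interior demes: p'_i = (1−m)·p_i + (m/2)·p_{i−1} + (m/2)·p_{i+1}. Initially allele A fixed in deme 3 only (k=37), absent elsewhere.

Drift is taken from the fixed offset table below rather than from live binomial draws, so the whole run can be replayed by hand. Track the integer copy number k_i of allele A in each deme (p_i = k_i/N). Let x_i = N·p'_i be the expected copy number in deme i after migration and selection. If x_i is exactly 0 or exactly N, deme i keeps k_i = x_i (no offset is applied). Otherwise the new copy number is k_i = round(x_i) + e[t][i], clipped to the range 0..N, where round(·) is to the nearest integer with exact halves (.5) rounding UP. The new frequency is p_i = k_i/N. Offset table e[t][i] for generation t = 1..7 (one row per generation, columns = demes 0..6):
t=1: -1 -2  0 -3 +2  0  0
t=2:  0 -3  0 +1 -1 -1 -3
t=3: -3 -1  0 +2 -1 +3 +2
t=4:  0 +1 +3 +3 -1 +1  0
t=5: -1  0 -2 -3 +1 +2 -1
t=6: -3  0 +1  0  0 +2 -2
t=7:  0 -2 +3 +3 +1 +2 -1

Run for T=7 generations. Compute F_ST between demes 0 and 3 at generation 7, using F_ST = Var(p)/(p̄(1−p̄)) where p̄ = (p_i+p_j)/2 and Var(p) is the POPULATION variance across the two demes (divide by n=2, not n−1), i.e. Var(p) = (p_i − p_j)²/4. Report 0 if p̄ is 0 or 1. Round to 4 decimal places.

t=0: k=[0 0 0 37 0 0 0]
t=1: x=[0.0000 0.0000 4.4662 28.2856 4.6083 0.0000 0.0000] k=[0 0 4 25 7 0 0]
t=2: x=[0.0000 0.4745 6.0738 20.5459 8.5966 0.8906 0.0000] k=[0 0 6 22 8 0 0]
t=3: x=[0.0000 0.7117 7.2388 18.6284 9.0057 1.0176 0.0000] k=[0 0 7 21 8 4 0]
t=4: x=[0.0000 0.8304 7.8813 17.9881 9.3736 4.2187 0.5179] k=[0 2 11 21 8 5 1]
t=5: x=[0.2328 2.8093 11.1720 18.4684 9.4961 5.1393 1.5933] k=[0 3 9 15 10 7 1]
t=6: x=[0.3493 3.3242 9.0456 13.8936 10.5569 6.9725 1.8507] k=[0 3 10 14 11 9 0]
t=7: x=[0.3493 3.4431 9.6877 13.3701 11.4525 8.5472 1.1637] k=[0 1 13 16 12 11 0]

0.2759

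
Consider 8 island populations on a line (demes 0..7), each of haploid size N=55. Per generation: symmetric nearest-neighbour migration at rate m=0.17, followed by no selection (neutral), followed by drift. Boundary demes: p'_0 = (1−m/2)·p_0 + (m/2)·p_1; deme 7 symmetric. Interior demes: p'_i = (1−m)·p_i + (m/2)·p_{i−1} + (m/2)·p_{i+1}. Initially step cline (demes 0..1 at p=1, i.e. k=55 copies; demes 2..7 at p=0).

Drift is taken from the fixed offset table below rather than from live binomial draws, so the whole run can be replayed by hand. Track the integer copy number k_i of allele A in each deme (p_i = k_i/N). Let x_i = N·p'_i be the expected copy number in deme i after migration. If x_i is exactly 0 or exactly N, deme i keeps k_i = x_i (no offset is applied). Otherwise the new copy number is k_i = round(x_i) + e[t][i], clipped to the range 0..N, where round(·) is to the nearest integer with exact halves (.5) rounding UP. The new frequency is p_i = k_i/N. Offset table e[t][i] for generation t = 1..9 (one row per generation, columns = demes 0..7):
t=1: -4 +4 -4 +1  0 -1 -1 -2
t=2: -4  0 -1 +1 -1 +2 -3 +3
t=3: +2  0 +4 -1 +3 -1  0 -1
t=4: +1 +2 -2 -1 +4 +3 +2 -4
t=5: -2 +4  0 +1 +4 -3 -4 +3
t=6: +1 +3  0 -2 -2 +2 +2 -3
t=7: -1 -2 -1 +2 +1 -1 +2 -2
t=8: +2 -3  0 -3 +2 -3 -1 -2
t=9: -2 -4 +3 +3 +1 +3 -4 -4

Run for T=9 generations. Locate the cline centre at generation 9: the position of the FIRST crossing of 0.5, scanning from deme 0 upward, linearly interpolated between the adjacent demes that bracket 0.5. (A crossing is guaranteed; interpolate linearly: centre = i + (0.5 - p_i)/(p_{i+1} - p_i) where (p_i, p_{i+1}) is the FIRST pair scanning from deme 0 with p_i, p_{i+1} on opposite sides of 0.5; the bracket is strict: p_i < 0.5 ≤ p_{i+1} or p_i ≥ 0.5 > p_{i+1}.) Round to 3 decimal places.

t=0: k=[55 55 0 0 0 0 0 0]
t=1: x=[55.0000 50.3250 4.6750 0.0000 0.0000 0.0000 0.0000 0.0000] k=[55 54 1 0 0 0 0 0]
t=2: x=[54.9150 49.5800 5.4200 0.0850 0.0000 0.0000 0.0000 0.0000] k=[51 50 4 1 0 0 0 0]
t=3: x=[50.9150 46.1750 7.6550 1.1700 0.0850 0.0000 0.0000 0.0000] k=[53 46 12 0 3 0 0 0]
t=4: x=[52.4050 43.7050 13.8700 1.2750 2.4900 0.2550 0.0000 0.0000] k=[53 46 12 0 6 3 0 0]
t=5: x=[52.4050 43.7050 13.8700 1.5300 5.2350 3.0000 0.2550 0.0000] k=[50 48 14 3 9 0 0 0]
t=6: x=[49.8300 45.2800 15.9550 4.4450 7.7250 0.7650 0.0000 0.0000] k=[51 48 16 2 6 3 0 0]
t=7: x=[50.7450 45.5350 17.5300 3.5300 5.4050 3.0000 0.2550 0.0000] k=[50 44 17 6 6 2 2 0]
t=8: x=[49.4900 42.2150 18.3600 6.9350 5.6600 2.3400 1.8300 0.1700] k=[51 39 18 4 8 0 1 0]
t=9: x=[49.9800 38.2350 18.5950 5.5300 6.9800 0.7650 0.8300 0.0850] k=[48 34 22 9 8 4 0 0]

1.542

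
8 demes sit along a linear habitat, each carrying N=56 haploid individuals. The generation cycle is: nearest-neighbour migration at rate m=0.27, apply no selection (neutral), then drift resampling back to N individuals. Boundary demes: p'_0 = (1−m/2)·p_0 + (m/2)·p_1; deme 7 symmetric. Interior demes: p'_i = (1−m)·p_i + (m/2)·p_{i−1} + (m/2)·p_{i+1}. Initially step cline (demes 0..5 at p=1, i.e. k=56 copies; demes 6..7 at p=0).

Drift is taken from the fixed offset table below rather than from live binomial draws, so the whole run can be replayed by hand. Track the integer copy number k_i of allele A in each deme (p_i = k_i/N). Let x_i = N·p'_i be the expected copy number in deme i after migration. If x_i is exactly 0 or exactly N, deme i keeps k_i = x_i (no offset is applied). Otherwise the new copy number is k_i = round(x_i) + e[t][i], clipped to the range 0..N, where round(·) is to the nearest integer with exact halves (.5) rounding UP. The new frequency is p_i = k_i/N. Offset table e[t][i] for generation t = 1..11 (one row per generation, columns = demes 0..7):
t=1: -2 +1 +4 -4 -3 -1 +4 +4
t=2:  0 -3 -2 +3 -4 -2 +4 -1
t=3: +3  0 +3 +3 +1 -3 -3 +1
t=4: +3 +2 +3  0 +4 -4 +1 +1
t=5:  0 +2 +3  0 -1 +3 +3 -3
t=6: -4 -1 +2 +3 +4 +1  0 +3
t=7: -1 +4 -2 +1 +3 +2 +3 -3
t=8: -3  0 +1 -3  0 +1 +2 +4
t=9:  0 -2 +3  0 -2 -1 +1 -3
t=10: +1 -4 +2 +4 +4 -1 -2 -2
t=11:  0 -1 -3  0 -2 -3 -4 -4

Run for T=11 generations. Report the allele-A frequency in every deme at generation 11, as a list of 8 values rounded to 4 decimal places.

t=0: k=[56 56 56 56 56 56 0 0]
t=1: x=[56.0000 56.0000 56.0000 56.0000 56.0000 48.4400 7.5600 0.0000] k=[56 56 56 56 56 47 12 0]
t=2: x=[56.0000 56.0000 56.0000 56.0000 54.7850 43.4900 15.1050 1.6200] k=[56 56 56 56 51 41 19 1]
t=3: x=[56.0000 56.0000 56.0000 55.3250 50.3250 39.3800 19.5400 3.4300] k=[56 56 56 56 51 36 17 4]
t=4: x=[56.0000 56.0000 56.0000 55.3250 49.6500 35.4600 17.8100 5.7550] k=[56 56 56 55 54 31 19 7]
t=5: x=[56.0000 56.0000 55.8650 55.0000 51.0300 32.4850 19.0000 8.6200] k=[56 56 56 55 50 35 22 6]
t=6: x=[56.0000 56.0000 55.8650 54.4600 48.6500 35.2700 21.5950 8.1600] k=[56 56 56 56 53 36 22 11]
t=7: x=[56.0000 56.0000 56.0000 55.5950 51.1100 36.4050 22.4050 12.4850] k=[56 56 56 56 54 38 25 9]
t=8: x=[56.0000 56.0000 56.0000 55.7300 52.1100 38.4050 24.5950 11.1600] k=[56 56 56 53 52 39 27 15]
t=9: x=[56.0000 56.0000 55.5950 53.2700 50.3800 39.1350 27.0000 16.6200] k=[56 56 56 53 48 38 28 14]
t=10: x=[56.0000 56.0000 55.5950 52.7300 47.3250 38.0000 27.4600 15.8900] k=[56 56 56 56 51 37 25 14]
t=11: x=[56.0000 56.0000 56.0000 55.3250 49.7850 37.2700 25.1350 15.4850] k=[56 56 56 55 48 34 21 11]

[1.0000, 1.0000, 1.0000, 0.9821, 0.8571, 0.6071, 0.3750, 0.1964]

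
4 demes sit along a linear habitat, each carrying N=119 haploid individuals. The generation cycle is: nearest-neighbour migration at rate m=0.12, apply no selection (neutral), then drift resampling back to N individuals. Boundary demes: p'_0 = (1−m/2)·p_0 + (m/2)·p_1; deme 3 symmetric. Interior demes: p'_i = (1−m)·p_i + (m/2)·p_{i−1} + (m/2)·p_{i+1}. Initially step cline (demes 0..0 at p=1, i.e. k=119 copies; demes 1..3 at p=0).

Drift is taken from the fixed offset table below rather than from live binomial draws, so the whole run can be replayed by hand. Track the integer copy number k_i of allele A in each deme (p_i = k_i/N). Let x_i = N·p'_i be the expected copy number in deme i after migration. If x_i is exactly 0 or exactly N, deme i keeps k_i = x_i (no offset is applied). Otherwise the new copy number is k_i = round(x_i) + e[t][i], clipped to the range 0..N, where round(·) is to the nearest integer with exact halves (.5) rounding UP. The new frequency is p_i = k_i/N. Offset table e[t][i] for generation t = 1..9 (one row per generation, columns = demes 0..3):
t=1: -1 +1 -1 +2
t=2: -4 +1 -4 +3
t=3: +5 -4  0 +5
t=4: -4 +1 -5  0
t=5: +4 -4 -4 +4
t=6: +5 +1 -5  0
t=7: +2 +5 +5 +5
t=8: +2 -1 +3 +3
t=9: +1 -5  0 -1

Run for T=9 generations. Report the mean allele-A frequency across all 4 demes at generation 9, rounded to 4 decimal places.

0.2710

t=0: k=[119 0 0 0]
t=1: x=[111.8600 7.1400 0.0000 0.0000] k=[111 8 0 0]
t=2: x=[104.8200 13.7000 0.4800 0.0000] k=[101 15 0 0]
t=3: x=[95.8400 19.2600 0.9000 0.0000] k=[101 15 1 0]
t=4: x=[95.8400 19.3200 1.7800 0.0600] k=[92 20 0 0]
t=5: x=[87.6800 23.1200 1.2000 0.0000] k=[92 19 0 0]
t=6: x=[87.6200 22.2400 1.1400 0.0000] k=[93 23 0 0]
t=7: x=[88.8000 25.8200 1.3800 0.0000] k=[91 31 6 0]
t=8: x=[87.4000 33.1000 7.1400 0.3600] k=[89 32 10 3]
t=9: x=[85.5800 34.1000 10.9000 3.4200] k=[87 29 11 2]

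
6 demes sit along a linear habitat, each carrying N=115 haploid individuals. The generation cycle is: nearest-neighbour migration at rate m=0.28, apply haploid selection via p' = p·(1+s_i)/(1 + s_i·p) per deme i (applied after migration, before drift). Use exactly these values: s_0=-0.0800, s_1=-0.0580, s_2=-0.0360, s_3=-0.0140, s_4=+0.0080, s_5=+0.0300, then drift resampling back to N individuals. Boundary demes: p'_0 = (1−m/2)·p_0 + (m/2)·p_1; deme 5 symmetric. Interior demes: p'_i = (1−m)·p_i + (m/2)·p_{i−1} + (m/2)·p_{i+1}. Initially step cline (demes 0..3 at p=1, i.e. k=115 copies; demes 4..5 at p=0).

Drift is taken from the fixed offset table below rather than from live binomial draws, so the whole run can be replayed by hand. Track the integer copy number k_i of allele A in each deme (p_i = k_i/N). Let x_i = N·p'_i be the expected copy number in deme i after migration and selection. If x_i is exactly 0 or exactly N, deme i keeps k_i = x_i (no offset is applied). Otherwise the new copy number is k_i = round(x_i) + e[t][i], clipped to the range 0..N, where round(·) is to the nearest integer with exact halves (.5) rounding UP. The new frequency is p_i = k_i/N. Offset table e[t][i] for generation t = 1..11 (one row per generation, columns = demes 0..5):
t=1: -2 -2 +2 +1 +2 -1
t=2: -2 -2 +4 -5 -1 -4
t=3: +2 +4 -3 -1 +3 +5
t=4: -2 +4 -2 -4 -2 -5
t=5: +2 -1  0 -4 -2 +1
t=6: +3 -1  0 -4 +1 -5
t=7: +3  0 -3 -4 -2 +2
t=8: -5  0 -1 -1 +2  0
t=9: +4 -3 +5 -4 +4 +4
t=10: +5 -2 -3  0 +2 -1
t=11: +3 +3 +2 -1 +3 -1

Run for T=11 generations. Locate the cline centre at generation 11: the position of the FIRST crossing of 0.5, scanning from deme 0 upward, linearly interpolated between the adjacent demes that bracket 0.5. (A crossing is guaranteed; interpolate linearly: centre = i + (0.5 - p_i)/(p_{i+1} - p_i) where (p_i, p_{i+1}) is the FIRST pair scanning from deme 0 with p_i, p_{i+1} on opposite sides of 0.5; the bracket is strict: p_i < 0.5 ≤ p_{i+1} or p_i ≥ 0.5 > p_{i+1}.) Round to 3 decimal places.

t=0: k=[115 115 115 115 0 0]
t=1: x=[115.0000 115.0000 115.0000 98.7038 16.2106 0.0000] k=[115 115 115 100 18 0]
t=2: x=[115.0000 115.0000 112.8231 90.3480 27.1248 2.5939] k=[115 115 115 85 26 0]
t=3: x=[115.0000 115.0000 110.6491 80.6010 30.7994 3.7456] k=[115 115 108 80 34 9]
t=4: x=[115.0000 113.9602 104.7220 77.1227 37.1401 12.8332] k=[115 115 103 73 35 8]
t=5: x=[115.0000 113.2182 100.0084 71.4993 36.7389 12.0962] k=[115 112 100 67 35 13]
t=6: x=[114.5436 110.4880 96.4978 66.7456 36.5985 16.4932] k=[115 109 96 63 38 11]
t=7: x=[114.0875 107.6178 92.5449 63.7197 37.9223 15.1649] k=[115 108 90 60 36 17]
t=8: x=[113.9356 105.9754 87.5614 60.4359 36.8994 20.1465] k=[109 106 87 59 39 20]
t=9: x=[108.0555 103.1393 84.9330 59.7154 39.3460 23.2026] k=[112 100 90 56 43 27]
t=10: x=[109.9310 99.4959 85.8494 58.5348 42.7939 29.8892] k=[115 97 83 59 45 29]
t=11: x=[112.2661 96.6575 80.7245 59.9955 44.9380 31.9171] k=[115 100 83 59 48 31]

3.136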